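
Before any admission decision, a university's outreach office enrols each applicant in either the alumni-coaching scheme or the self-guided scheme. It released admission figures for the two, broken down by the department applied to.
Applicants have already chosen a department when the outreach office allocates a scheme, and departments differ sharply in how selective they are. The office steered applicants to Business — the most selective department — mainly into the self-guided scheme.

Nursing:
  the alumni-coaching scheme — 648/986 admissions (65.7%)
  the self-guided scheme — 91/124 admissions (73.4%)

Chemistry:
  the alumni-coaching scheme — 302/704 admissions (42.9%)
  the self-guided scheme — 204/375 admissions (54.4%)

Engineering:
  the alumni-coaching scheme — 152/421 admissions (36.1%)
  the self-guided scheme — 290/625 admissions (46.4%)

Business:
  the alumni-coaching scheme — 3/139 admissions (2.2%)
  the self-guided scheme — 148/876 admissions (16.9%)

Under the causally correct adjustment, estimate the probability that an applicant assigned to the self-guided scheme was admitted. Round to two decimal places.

Since department is a pre-existing factor (not a product of the outreach scheme) and it affects the outcome on its own, it is a confounder. The stratified rates, not the pooled rate, identify the causal effect.
Standardising the self-guided scheme to the population department mix: 0.261·91/124 + 0.254·204/375 + 0.246·290/625 + 0.239·148/876 = 0.484.

0.48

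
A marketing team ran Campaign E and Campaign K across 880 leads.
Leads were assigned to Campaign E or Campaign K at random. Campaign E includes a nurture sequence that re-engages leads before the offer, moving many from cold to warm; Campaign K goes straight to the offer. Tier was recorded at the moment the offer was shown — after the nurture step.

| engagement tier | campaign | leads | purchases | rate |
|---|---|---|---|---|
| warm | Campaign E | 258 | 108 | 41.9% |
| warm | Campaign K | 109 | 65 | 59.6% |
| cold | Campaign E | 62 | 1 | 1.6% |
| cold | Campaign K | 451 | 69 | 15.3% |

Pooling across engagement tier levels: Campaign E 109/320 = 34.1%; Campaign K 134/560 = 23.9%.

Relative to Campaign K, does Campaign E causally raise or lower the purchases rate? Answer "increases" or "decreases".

increases

Because the campaign influences engagement tier, engagement tier is a post-treatment mediator, not a confounder. Stratifying on it would bias the estimate; the causal effect is the crude pooled difference.
Pooled: Campaign E 34.1% vs Campaign K 23.9%; Campaign E is higher overall.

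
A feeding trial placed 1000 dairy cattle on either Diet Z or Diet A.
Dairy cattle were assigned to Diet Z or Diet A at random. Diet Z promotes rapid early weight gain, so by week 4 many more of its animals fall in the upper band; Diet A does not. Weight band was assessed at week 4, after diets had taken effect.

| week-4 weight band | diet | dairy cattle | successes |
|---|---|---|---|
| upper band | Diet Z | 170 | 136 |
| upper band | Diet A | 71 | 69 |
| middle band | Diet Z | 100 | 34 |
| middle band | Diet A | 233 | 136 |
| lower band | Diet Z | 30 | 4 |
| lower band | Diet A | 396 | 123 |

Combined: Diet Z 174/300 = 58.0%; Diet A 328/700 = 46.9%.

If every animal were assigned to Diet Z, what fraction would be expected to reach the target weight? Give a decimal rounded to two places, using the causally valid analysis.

Week-4 weight band is recorded after the diet and is itself shifted by it — it sits on the causal path from diet to outcome. Conditioning on a mediator would strip out part of the effect we want; the pooled comparison gives the total causal effect.
So P(outcome | do(Diet Z)) is just the pooled rate for Diet Z: 174/300 = 0.580.

0.58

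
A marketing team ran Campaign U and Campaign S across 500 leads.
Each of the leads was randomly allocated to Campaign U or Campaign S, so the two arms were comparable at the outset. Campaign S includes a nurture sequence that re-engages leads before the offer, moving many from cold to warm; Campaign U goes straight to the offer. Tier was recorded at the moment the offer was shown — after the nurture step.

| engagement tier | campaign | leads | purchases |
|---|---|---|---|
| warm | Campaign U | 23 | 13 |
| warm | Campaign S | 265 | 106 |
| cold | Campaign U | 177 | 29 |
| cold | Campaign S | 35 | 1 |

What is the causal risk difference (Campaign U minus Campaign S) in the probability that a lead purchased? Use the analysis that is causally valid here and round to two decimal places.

-0.15

Within every engagement tier level Campaign U has the higher rate, yet pooled Campaign S does — Simpson's reversal.
Engagement tier is recorded after the campaign and is itself shifted by it — it sits on the causal path from campaign to outcome. Conditioning on a mediator would strip out part of the effect we want; the pooled comparison gives the total causal effect.
The causal difference is the pooled difference: 0.210 − 0.357 = -0.147.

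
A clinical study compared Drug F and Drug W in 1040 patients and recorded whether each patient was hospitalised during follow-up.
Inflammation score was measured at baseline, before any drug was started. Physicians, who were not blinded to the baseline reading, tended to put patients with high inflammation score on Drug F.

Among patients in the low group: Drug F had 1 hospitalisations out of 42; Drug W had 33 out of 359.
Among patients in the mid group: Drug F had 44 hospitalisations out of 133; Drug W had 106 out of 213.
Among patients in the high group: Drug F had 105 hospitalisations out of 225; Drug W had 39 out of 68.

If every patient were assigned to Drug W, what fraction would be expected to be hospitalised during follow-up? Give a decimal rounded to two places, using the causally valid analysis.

0.36

Within every inflammation score level Drug F has the lower rate, yet pooled Drug W does — Simpson's reversal.
Since inflammation score is a pre-existing factor (not a product of the drug) and it affects the outcome on its own, it is a confounder. The stratified rates, not the pooled rate, identify the causal effect.
Standardising Drug W to the population inflammation score mix: 0.386·33/359 + 0.333·106/213 + 0.282·39/68 = 0.363.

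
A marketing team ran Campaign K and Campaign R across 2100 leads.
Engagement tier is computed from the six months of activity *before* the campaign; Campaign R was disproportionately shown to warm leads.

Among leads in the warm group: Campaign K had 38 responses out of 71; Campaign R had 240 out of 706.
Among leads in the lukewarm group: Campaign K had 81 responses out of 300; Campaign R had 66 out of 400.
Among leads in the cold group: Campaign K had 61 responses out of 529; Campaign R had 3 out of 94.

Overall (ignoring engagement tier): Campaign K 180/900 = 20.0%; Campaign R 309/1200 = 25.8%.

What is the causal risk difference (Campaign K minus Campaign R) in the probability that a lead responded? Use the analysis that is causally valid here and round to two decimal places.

+0.13

Since engagement tier is a pre-existing factor (not a product of the campaign) and it affects the outcome on its own, it is a confounder. The stratified rates, not the pooled rate, identify the causal effect.
Adjusting over the population distribution of engagement tier: 0.370·(0.535−0.340) + 0.333·(0.270−0.165) + 0.297·(0.115−0.032) = +0.132.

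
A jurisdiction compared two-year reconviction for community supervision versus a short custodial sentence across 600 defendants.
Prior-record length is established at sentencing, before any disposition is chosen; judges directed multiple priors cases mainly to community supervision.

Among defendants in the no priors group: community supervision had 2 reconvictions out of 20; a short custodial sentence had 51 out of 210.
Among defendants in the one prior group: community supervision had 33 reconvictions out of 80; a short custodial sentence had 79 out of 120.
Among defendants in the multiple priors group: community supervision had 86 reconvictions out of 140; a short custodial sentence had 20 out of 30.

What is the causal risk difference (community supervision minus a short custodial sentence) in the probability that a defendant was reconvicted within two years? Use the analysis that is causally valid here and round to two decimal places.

-0.15

The prior-record length-specific comparison favours community supervision throughout, but the pooled figures favour a short custodial sentence. The question is whether to condition on prior-record length.
Nothing the disposition does changes prior-record length; the imbalance is an allocation artefact. With prior-record length also predicting the outcome, the pooled figure is confounded, and the within-stratum comparison is the causal one.
Adjusting over the population distribution of prior-record length: 0.383·(0.100−0.243) + 0.333·(0.412−0.658) + 0.283·(0.614−0.667) = -0.152.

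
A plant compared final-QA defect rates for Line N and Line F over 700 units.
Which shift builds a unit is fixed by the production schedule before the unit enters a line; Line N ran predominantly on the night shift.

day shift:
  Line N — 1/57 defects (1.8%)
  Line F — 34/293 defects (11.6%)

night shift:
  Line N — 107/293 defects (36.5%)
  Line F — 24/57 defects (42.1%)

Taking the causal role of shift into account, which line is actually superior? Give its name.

Line N

Shift is set before the line has any effect — it is not caused by the line — and it independently drives the outcome. That makes it a confounder, so the causal comparison is within shift levels.
Within each level — day shift: 1.8% vs 11.6%; night shift: 36.5% vs 42.1% — Line N is lower every time.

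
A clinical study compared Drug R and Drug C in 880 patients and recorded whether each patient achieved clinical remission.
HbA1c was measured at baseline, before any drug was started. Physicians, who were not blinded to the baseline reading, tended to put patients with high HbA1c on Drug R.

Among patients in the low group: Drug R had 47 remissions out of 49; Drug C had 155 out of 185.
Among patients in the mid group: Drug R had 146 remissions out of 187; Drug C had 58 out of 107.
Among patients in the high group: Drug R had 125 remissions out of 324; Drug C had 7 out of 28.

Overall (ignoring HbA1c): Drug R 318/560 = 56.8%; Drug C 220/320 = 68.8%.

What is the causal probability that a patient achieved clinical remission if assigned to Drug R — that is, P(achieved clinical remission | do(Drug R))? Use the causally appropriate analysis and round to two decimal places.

HbA1c satisfies the back-door criterion: it is not a descendant of the drug, and it blocks the spurious path from drug to outcome. Adjusting for it (i.e., using the within-HbA1c rates) gives the causal effect.
Standardising Drug R to the population HbA1c mix: 0.266·47/49 + 0.334·146/187 + 0.400·125/324 = 0.670.

0.67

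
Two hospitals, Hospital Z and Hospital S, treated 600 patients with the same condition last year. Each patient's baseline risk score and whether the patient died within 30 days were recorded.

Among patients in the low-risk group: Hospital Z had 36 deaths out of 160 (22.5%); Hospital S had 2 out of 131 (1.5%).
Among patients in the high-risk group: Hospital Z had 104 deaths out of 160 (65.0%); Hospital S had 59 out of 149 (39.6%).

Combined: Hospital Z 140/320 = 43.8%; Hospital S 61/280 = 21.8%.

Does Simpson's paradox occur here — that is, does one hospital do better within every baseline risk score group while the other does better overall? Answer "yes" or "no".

Within each baseline risk score level (low-risk 22.5% vs 1.5%; high-risk 65.0% vs 39.6%), Hospital S has the lower rate every time. Pooled: 43.8% vs 21.8% — Hospital S has the lower rate overall. They agree.

no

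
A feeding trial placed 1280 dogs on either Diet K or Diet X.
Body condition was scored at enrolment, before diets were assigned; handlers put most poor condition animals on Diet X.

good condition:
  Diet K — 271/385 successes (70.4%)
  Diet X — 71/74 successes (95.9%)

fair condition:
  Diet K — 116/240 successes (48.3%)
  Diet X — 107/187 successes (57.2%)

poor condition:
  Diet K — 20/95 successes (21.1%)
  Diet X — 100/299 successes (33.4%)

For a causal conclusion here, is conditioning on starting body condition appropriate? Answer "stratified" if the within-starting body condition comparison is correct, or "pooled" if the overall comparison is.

stratified

Within every starting body condition level Diet X has the higher rate, yet pooled Diet K does — Simpson's reversal.
The imbalance in starting body condition arose from how dogs were allocated, not from anything the diet did; and starting body condition independently affects the outcome. The pooled gap is confounded — condition on starting body condition.
Within each level — good condition: 70.4% vs 95.9%; fair condition: 48.3% vs 57.2%; poor condition: 21.1% vs 33.4% — Diet X is higher every time.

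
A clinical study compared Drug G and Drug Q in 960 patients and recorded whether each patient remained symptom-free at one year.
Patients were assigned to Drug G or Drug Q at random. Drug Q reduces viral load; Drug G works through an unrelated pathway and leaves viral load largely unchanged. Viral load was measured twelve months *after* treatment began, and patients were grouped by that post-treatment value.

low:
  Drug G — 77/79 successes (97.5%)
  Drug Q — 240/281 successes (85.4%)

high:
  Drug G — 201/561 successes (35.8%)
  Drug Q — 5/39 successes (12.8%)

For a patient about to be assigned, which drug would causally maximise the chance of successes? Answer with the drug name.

Drug Q

Drug G is higher inside every viral load stratum but Drug Q is higher in aggregate. Whether to stratify depends on how viral load relates to the drug.
Because the drug influences viral load, viral load is a post-treatment mediator, not a confounder. Stratifying on it would bias the estimate; the causal effect is the crude pooled difference.
Pooled: Drug G 43.4% vs Drug Q 76.6%; Drug Q is higher overall.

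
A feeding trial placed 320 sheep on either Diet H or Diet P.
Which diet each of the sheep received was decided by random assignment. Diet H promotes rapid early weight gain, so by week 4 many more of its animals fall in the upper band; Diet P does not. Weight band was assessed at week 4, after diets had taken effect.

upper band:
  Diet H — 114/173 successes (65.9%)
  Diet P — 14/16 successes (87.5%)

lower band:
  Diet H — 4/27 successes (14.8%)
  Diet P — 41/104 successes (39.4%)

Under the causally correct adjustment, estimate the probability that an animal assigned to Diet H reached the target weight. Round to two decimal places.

0.59

Diet P is higher inside every week-4 weight band stratum but Diet H is higher in aggregate. Whether to stratify depends on how week-4 weight band relates to the diet.
Because the diet influences week-4 weight band, week-4 weight band is a post-treatment mediator, not a confounder. Stratifying on it would bias the estimate; the causal effect is the crude pooled difference.
So P(outcome | do(Diet H)) is just the pooled rate for Diet H: 118/200 = 0.590.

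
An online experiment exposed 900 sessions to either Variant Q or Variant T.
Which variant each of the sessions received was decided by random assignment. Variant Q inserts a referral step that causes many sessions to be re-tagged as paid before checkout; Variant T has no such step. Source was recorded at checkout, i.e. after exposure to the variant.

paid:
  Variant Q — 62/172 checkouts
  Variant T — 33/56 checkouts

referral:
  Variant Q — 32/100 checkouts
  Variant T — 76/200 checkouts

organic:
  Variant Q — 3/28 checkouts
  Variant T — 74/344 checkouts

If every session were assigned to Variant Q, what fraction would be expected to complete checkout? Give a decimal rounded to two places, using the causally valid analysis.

0.32

The stratified and pooled comparisons disagree (Variant T wins within each traffic source; Variant Q wins overall), so the answer turns on the causal role of traffic source.
The distribution of traffic source is itself part of what the variant does — it is an intermediate outcome. Holding it fixed would remove that part of the effect; the total effect is the pooled difference.
So P(outcome | do(Variant Q)) is just the pooled rate for Variant Q: 97/300 = 0.323.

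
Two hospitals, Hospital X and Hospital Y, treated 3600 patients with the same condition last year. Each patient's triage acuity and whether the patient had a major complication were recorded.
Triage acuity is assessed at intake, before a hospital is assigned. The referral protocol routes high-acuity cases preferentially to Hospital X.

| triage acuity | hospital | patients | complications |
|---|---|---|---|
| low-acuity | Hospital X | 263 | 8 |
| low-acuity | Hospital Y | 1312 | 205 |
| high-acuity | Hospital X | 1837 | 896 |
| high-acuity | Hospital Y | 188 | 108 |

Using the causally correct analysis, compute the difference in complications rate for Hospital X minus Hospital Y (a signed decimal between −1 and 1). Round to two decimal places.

Hospital X is lower inside every triage acuity stratum but Hospital Y is lower in aggregate. Whether to stratify depends on how triage acuity relates to the hospital.
Triage acuity satisfies the back-door criterion: it is not a descendant of the hospital, and it blocks the spurious path from hospital to outcome. Adjusting for it (i.e., using the within-triage acuity rates) gives the causal effect.
Adjusting over the population distribution of triage acuity: 0.438·(0.030−0.156) + 0.562·(0.488−0.574) = -0.104.

-0.10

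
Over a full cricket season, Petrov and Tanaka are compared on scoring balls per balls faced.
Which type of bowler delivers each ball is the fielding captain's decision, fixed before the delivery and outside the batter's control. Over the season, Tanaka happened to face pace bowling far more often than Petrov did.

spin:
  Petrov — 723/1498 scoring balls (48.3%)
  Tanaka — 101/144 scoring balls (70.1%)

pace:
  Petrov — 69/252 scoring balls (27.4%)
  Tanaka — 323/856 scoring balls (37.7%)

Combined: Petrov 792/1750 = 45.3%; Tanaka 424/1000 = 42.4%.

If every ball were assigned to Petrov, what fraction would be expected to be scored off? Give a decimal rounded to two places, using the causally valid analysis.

Bowling type differs across players for reasons unrelated to any effect of the player itself, and it separately predicts the outcome — a classic confounder. We must compare within bowling type levels.
Standardising Petrov to the population bowling type mix: 0.597·723/1498 + 0.403·69/252 = 0.399.

0.40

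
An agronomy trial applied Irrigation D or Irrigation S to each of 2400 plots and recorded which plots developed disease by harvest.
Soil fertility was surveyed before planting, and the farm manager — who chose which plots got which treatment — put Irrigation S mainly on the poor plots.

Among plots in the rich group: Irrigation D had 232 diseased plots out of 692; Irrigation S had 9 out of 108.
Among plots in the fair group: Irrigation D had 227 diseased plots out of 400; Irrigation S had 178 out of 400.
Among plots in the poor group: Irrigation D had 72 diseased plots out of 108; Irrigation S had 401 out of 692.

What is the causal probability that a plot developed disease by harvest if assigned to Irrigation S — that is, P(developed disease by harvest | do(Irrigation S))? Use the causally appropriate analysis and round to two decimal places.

0.37

The soil fertility-specific comparison favours Irrigation S throughout, but the pooled figures favour Irrigation D. The question is whether to condition on soil fertility.
Soil fertility differs across irrigations for reasons unrelated to any effect of the irrigation itself, and it separately predicts the outcome — a classic confounder. We must compare within soil fertility levels.
Standardising Irrigation S to the population soil fertility mix: 0.333·9/108 + 0.333·178/400 + 0.333·401/692 = 0.369.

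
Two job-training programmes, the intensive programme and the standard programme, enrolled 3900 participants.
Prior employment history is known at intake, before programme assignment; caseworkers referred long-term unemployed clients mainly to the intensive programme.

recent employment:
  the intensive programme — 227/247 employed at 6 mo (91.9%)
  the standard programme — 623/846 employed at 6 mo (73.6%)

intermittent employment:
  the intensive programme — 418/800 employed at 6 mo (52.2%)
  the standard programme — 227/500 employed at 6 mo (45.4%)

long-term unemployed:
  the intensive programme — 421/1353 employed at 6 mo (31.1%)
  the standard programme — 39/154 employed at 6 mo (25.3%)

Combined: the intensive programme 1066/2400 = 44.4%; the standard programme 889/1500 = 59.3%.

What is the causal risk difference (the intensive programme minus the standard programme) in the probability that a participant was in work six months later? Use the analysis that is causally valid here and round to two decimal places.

+0.10

Prior employment history differs across programmes for reasons unrelated to any effect of the programme itself, and it separately predicts the outcome — a classic confounder. We must compare within prior employment history levels.
Adjusting over the population distribution of prior employment history: 0.280·(0.919−0.736) + 0.333·(0.522−0.454) + 0.386·(0.311−0.253) = +0.096.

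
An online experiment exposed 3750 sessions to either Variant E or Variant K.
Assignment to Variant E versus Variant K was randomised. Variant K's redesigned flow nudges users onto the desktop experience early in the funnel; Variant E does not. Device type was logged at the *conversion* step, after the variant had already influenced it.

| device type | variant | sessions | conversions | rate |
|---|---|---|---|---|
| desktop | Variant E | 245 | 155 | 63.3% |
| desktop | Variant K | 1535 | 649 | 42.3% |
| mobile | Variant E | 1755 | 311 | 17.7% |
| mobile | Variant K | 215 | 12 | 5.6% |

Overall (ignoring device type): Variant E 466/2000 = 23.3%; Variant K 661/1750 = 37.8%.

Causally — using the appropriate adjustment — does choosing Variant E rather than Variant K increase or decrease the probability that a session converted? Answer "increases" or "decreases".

Stratifying would compare variants among sessions the variants themselves sorted into device type groups — a form of selection on an intermediate. The unconditioned pooled rates give the total causal effect.
Pooled: Variant E 23.3% vs Variant K 37.8%; Variant K is higher overall.

decreases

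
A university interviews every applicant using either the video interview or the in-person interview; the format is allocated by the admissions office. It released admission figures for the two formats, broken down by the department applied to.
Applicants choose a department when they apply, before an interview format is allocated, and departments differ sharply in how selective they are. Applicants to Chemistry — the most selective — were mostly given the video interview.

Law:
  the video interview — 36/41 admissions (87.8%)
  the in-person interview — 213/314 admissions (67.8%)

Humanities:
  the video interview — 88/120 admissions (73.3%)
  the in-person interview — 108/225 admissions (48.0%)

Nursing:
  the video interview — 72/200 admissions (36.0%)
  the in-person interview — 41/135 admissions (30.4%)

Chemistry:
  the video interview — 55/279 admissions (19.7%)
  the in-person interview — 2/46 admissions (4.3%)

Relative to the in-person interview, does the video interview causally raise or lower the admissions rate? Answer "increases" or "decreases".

The stratified and pooled comparisons disagree (the video interview wins within each department; the in-person interview wins overall), so the answer turns on the causal role of department.
Nothing the interview format does changes department; the imbalance is an allocation artefact. With department also predicting the outcome, the pooled figure is confounded, and the within-stratum comparison is the causal one.
Within each level — Law: 87.8% vs 67.8%; Humanities: 73.3% vs 48.0%; Nursing: 36.0% vs 30.4%; Chemistry: 19.7% vs 4.3% — the video interview is higher every time.

increases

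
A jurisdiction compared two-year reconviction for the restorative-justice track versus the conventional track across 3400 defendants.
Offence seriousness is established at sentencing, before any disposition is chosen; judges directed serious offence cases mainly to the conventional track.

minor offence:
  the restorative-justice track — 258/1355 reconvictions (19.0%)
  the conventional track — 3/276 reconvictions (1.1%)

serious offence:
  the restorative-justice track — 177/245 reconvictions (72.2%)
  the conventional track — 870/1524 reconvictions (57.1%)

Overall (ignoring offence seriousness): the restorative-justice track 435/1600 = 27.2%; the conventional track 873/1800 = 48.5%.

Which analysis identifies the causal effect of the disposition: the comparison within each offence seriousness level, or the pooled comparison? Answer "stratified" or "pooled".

Offence seriousness differs across dispositions for reasons unrelated to any effect of the disposition itself, and it separately predicts the outcome — a classic confounder. We must compare within offence seriousness levels.
Within each level — minor offence: 19.0% vs 1.1%; serious offence: 72.2% vs 57.1% — the conventional track is lower every time.

stratified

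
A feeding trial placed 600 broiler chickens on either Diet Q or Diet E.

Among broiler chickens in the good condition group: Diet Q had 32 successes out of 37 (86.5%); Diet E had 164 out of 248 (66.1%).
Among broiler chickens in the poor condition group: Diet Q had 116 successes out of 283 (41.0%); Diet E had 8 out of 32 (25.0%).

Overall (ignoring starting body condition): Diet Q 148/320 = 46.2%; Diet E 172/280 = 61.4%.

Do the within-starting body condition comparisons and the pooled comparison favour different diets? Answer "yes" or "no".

yes

Within each starting body condition level (good condition 86.5% vs 66.1%; poor condition 41.0% vs 25.0%), Diet Q has the higher rate every time. Pooled: 46.2% vs 61.4% — Diet E has the higher rate overall. The two comparisons disagree.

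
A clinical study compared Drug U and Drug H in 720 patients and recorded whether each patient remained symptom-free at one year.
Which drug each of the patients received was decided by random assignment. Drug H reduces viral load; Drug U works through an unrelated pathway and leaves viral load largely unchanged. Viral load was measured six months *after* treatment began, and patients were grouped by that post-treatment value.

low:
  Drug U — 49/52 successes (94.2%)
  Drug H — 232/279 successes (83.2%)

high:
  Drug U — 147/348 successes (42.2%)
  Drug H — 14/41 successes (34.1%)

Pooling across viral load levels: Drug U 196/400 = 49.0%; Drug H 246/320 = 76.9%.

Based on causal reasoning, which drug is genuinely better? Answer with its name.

Drug H

Because the drug influences viral load, viral load is a post-treatment mediator, not a confounder. Stratifying on it would bias the estimate; the causal effect is the crude pooled difference.
Pooled: Drug U 49.0% vs Drug H 76.9%; Drug H is higher overall.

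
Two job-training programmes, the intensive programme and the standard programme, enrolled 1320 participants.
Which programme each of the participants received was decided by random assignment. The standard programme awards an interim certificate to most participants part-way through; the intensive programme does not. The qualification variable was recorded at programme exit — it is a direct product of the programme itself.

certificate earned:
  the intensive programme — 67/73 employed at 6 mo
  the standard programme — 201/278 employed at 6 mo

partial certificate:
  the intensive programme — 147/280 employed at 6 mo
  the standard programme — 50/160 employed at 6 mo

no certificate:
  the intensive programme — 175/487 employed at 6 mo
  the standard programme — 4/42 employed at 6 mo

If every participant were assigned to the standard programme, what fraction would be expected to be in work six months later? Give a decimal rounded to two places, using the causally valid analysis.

The distribution of qualification attained during the programme is itself part of what the programme does — it is an intermediate outcome. Holding it fixed would remove that part of the effect; the total effect is the pooled difference.
So P(outcome | do(the standard programme)) is just the pooled rate for the standard programme: 255/480 = 0.531.

0.53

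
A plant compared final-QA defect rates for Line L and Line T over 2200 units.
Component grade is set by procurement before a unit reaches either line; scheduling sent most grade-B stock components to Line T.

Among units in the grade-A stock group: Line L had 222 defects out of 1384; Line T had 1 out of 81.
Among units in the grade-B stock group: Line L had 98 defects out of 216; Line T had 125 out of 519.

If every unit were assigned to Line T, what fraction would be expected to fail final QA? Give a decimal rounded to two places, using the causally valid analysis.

Within every component grade level Line T has the lower rate, yet pooled Line L does — Simpson's reversal.
Since component grade is a pre-existing factor (not a product of the line) and it affects the outcome on its own, it is a confounder. The stratified rates, not the pooled rate, identify the causal effect.
Standardising Line T to the population component grade mix: 0.666·1/81 + 0.334·125/519 = 0.089.

0.09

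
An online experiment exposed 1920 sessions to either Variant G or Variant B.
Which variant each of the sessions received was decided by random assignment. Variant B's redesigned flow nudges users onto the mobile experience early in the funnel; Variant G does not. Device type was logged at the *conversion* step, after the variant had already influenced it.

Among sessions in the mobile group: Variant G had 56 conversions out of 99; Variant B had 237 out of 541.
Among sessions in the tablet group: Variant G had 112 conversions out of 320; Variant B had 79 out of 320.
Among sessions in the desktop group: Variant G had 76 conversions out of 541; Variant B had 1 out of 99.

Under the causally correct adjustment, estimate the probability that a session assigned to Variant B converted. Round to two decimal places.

0.33

Within every device type level Variant G has the higher rate, yet pooled Variant B does — Simpson's reversal.
Stratifying would compare variants among sessions the variants themselves sorted into device type groups — a form of selection on an intermediate. The unconditioned pooled rates give the total causal effect.
So P(outcome | do(Variant B)) is just the pooled rate for Variant B: 317/960 = 0.330.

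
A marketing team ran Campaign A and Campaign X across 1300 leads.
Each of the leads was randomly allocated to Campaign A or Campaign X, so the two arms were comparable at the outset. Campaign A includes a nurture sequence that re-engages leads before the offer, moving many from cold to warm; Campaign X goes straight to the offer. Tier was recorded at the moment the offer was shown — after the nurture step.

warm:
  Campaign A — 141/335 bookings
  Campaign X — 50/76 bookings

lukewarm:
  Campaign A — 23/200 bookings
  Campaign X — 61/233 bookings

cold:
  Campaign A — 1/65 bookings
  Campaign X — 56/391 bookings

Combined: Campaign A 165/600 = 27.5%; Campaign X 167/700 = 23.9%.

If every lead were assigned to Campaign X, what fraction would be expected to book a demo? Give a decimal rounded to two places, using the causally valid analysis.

Engagement tier is downstream of the campaign. One should not condition on a consequence of treatment, so the overall rates are the right comparison.
So P(outcome | do(Campaign X)) is just the pooled rate for Campaign X: 167/700 = 0.239.

0.24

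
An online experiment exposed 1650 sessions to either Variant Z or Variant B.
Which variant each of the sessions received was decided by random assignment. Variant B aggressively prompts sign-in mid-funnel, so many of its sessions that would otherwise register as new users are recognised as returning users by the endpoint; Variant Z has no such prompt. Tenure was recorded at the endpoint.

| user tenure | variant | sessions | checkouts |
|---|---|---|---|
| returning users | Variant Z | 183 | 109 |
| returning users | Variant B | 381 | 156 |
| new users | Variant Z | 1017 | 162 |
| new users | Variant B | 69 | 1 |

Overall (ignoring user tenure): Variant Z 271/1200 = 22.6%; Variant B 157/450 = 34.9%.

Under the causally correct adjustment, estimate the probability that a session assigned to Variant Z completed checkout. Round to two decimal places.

The stratified and pooled comparisons disagree (Variant Z wins within each user tenure; Variant B wins overall), so the answer turns on the causal role of user tenure.
User tenure is downstream of the variant. One should not condition on a consequence of treatment, so the overall rates are the right comparison.
So P(outcome | do(Variant Z)) is just the pooled rate for Variant Z: 271/1200 = 0.226.

0.23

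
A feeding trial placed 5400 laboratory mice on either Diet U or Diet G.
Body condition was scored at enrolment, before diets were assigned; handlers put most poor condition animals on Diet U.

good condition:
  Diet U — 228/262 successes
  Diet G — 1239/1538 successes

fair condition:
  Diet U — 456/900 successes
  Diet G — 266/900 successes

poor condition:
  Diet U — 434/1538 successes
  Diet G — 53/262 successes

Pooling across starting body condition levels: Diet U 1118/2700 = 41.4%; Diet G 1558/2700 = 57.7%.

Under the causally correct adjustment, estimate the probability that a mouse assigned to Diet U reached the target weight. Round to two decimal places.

0.55

The starting body condition-specific comparison favours Diet U throughout, but the pooled figures favour Diet G. The question is whether to condition on starting body condition.
Starting body condition is set before the diet has any effect — it is not caused by the diet — and it independently drives the outcome. That makes it a confounder, so the causal comparison is within starting body condition levels.
Standardising Diet U to the population starting body condition mix: 0.333·228/262 + 0.333·456/900 + 0.333·434/1538 = 0.553.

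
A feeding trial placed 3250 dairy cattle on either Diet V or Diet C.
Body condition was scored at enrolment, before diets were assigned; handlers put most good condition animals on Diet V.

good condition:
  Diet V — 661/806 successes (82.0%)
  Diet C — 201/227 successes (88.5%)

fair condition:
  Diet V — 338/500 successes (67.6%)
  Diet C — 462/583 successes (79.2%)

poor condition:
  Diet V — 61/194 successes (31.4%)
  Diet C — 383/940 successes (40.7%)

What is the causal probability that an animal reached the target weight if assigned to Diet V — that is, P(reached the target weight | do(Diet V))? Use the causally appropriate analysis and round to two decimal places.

0.60

Nothing the diet does changes starting body condition; the imbalance is an allocation artefact. With starting body condition also predicting the outcome, the pooled figure is confounded, and the within-stratum comparison is the causal one.
Standardising Diet V to the population starting body condition mix: 0.318·661/806 + 0.333·338/500 + 0.349·61/194 = 0.596.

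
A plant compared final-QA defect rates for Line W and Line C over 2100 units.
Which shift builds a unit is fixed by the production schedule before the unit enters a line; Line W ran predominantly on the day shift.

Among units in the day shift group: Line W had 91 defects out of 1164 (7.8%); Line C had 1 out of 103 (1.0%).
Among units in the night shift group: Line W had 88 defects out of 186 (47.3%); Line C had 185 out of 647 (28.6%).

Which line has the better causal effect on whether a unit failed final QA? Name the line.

Line C

Since shift is a pre-existing factor (not a product of the line) and it affects the outcome on its own, it is a confounder. The stratified rates, not the pooled rate, identify the causal effect.
Within each level — day shift: 7.8% vs 1.0%; night shift: 47.3% vs 28.6% — Line C is lower every time.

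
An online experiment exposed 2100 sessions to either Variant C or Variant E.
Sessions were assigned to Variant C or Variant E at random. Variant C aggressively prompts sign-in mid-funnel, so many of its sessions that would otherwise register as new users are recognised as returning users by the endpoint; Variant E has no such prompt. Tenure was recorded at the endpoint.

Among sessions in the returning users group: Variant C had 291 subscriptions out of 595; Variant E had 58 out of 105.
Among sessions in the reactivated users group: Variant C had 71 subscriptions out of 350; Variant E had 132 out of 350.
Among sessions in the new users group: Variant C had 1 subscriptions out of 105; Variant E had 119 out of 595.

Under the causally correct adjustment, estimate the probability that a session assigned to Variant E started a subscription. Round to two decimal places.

0.29

Because the variant influences user tenure, user tenure is a post-treatment mediator, not a confounder. Stratifying on it would bias the estimate; the causal effect is the crude pooled difference.
So P(outcome | do(Variant E)) is just the pooled rate for Variant E: 309/1050 = 0.294.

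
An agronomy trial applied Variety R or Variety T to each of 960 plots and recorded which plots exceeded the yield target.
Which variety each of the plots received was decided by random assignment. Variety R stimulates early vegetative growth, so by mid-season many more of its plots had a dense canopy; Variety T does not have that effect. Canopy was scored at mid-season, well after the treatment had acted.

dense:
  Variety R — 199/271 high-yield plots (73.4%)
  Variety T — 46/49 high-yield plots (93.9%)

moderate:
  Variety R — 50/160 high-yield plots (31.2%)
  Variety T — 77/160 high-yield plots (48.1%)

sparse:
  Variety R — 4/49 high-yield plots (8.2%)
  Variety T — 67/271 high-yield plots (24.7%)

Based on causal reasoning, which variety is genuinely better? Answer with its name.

Variety T is higher inside every mid-season canopy stratum but Variety R is higher in aggregate. Whether to stratify depends on how mid-season canopy relates to the variety.
Mid-season canopy is recorded after the variety and is itself shifted by it — it sits on the causal path from variety to outcome. Conditioning on a mediator would strip out part of the effect we want; the pooled comparison gives the total causal effect.
Pooled: Variety R 52.7% vs Variety T 39.6%; Variety R is higher overall.

Variety R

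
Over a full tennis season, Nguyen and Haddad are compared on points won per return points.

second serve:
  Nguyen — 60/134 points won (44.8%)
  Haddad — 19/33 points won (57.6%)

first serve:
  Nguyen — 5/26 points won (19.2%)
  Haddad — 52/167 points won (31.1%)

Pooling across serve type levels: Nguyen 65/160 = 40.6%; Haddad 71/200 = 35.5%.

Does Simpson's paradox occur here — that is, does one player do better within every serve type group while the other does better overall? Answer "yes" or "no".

yes

Within each serve type level (second serve 44.8% vs 57.6%; first serve 19.2% vs 31.1%), Haddad has the higher rate every time. Pooled: 40.6% vs 35.5% — Nguyen has the higher rate overall. The two comparisons disagree.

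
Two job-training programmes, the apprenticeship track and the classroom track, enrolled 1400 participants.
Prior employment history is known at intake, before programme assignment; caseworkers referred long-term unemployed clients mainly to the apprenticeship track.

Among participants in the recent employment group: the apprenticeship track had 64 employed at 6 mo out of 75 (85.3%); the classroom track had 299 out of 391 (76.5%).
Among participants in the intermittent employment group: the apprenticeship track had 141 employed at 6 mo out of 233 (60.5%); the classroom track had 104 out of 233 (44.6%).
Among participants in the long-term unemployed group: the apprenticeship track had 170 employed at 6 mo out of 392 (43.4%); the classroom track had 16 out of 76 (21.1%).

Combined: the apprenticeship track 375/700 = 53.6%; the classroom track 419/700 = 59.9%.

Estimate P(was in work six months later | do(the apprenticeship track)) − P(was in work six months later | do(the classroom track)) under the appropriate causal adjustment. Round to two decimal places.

Prior employment history differs across programmes for reasons unrelated to any effect of the programme itself, and it separately predicts the outcome — a classic confounder. We must compare within prior employment history levels.
Adjusting over the population distribution of prior employment history: 0.333·(0.853−0.765) + 0.333·(0.605−0.446) + 0.334·(0.434−0.211) = +0.157.

+0.16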